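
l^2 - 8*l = l*(l - 8)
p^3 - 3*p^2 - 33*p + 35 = (p - 7)*(p - 1)*(p + 5)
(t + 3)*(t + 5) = t^2 + 8*t + 15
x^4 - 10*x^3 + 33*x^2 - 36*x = x*(x - 4)*(x - 3)^2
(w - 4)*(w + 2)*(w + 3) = w^3 + w^2 - 14*w - 24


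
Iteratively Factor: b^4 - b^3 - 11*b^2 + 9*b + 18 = (b - 3)*(b^3 + 2*b^2 - 5*b - 6) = (b - 3)*(b + 1)*(b^2 + b - 6) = (b - 3)*(b + 1)*(b + 3)*(b - 2)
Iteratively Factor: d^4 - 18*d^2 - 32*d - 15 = (d - 5)*(d^3 + 5*d^2 + 7*d + 3) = (d - 5)*(d + 1)*(d^2 + 4*d + 3) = (d - 5)*(d + 1)^2*(d + 3)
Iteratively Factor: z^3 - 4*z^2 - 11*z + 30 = (z + 3)*(z^2 - 7*z + 10) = (z - 2)*(z + 3)*(z - 5)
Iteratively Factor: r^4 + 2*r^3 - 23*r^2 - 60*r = (r + 4)*(r^3 - 2*r^2 - 15*r) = (r + 3)*(r + 4)*(r^2 - 5*r) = (r - 5)*(r + 3)*(r + 4)*(r)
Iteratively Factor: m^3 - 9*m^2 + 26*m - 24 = (m - 2)*(m^2 - 7*m + 12) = (m - 3)*(m - 2)*(m - 4)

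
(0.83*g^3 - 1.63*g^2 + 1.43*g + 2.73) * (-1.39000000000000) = -1.1537*g^3 + 2.2657*g^2 - 1.9877*g - 3.7947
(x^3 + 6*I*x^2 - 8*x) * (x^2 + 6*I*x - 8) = x^5 + 12*I*x^4 - 52*x^3 - 96*I*x^2 + 64*x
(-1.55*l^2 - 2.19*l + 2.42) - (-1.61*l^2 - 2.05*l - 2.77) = 0.0600000000000001*l^2 - 0.14*l + 5.19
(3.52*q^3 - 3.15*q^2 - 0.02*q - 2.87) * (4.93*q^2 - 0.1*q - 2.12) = 17.3536*q^5 - 15.8815*q^4 - 7.246*q^3 - 7.4691*q^2 + 0.3294*q + 6.0844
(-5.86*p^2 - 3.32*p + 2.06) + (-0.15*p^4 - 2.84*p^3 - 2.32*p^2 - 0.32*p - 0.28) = -0.15*p^4 - 2.84*p^3 - 8.18*p^2 - 3.64*p + 1.78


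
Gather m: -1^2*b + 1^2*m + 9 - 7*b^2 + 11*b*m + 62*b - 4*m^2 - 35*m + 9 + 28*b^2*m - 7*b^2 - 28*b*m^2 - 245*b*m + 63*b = -14*b^2 + 124*b + m^2*(-28*b - 4) + m*(28*b^2 - 234*b - 34) + 18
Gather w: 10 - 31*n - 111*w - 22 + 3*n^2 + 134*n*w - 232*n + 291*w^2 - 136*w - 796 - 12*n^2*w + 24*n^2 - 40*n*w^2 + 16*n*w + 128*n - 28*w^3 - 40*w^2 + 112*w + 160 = 27*n^2 - 135*n - 28*w^3 + w^2*(251 - 40*n) + w*(-12*n^2 + 150*n - 135) - 648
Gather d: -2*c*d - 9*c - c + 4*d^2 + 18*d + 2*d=-10*c + 4*d^2 + d*(20 - 2*c)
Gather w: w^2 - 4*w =w^2 - 4*w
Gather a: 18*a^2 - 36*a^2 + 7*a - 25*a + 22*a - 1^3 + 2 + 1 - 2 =-18*a^2 + 4*a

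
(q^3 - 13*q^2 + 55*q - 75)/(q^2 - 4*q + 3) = (q^2 - 10*q + 25)/(q - 1)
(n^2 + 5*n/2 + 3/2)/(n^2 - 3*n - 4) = (n + 3/2)/(n - 4)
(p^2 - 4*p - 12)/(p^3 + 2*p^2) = (p - 6)/p^2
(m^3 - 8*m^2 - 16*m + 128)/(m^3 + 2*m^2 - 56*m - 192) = (m - 4)/(m + 6)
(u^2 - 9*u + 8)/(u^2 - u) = (u - 8)/u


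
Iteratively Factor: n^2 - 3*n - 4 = (n + 1)*(n - 4)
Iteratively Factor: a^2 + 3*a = (a)*(a + 3)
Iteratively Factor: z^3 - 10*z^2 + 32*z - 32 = (z - 2)*(z^2 - 8*z + 16) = (z - 4)*(z - 2)*(z - 4)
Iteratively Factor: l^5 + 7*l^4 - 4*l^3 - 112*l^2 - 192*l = (l + 3)*(l^4 + 4*l^3 - 16*l^2 - 64*l) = (l + 3)*(l + 4)*(l^3 - 16*l) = l*(l + 3)*(l + 4)*(l^2 - 16) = l*(l + 3)*(l + 4)^2*(l - 4)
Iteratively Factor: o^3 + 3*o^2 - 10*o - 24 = (o - 3)*(o^2 + 6*o + 8) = (o - 3)*(o + 4)*(o + 2)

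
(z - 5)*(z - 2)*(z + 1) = z^3 - 6*z^2 + 3*z + 10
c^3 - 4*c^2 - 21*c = c*(c - 7)*(c + 3)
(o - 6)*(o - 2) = o^2 - 8*o + 12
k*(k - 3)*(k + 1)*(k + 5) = k^4 + 3*k^3 - 13*k^2 - 15*k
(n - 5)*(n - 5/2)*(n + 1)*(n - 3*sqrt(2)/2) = n^4 - 13*n^3/2 - 3*sqrt(2)*n^3/2 + 5*n^2 + 39*sqrt(2)*n^2/4 - 15*sqrt(2)*n/2 + 25*n/2 - 75*sqrt(2)/4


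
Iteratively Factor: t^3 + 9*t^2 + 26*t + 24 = (t + 4)*(t^2 + 5*t + 6) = (t + 3)*(t + 4)*(t + 2)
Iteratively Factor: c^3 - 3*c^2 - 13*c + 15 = (c + 3)*(c^2 - 6*c + 5) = (c - 5)*(c + 3)*(c - 1)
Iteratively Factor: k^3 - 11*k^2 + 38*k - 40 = (k - 5)*(k^2 - 6*k + 8) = (k - 5)*(k - 4)*(k - 2)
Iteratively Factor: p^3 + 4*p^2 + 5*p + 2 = (p + 1)*(p^2 + 3*p + 2) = (p + 1)*(p + 2)*(p + 1)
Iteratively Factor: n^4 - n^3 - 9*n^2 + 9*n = (n + 3)*(n^3 - 4*n^2 + 3*n) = n*(n + 3)*(n^2 - 4*n + 3) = n*(n - 1)*(n + 3)*(n - 3)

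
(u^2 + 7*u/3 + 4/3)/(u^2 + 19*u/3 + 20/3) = (u + 1)/(u + 5)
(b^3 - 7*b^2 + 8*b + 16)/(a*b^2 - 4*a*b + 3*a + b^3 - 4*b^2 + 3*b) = (b^3 - 7*b^2 + 8*b + 16)/(a*b^2 - 4*a*b + 3*a + b^3 - 4*b^2 + 3*b)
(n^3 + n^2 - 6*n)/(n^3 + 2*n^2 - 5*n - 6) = n/(n + 1)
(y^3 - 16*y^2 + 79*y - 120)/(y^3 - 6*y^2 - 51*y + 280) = (y - 3)/(y + 7)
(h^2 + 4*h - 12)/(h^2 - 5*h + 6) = (h + 6)/(h - 3)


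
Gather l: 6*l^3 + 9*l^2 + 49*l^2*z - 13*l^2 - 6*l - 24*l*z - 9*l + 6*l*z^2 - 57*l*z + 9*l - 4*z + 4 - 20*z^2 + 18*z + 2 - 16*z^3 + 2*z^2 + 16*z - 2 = 6*l^3 + l^2*(49*z - 4) + l*(6*z^2 - 81*z - 6) - 16*z^3 - 18*z^2 + 30*z + 4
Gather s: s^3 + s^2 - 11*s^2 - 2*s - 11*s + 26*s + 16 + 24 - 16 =s^3 - 10*s^2 + 13*s + 24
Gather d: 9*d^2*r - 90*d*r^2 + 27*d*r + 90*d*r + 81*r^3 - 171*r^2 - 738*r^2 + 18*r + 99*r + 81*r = 9*d^2*r + d*(-90*r^2 + 117*r) + 81*r^3 - 909*r^2 + 198*r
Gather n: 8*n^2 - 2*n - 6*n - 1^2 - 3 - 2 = 8*n^2 - 8*n - 6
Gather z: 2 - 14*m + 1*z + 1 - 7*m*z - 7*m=-21*m + z*(1 - 7*m) + 3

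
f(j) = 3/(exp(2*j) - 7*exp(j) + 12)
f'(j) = 3*(-2*exp(2*j) + 7*exp(j))/(exp(2*j) - 7*exp(j) + 12)^2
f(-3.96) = 0.25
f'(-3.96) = 0.00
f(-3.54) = 0.25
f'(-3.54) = 0.00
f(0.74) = 1.74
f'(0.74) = 5.96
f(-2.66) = 0.26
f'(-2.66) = 0.01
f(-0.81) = 0.33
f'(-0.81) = 0.10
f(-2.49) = 0.26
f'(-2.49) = 0.01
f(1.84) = 0.40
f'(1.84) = -1.84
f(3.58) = 0.00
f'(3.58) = -0.01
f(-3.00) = 0.26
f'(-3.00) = 0.01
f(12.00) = 0.00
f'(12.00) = 0.00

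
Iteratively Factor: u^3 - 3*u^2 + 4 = (u - 2)*(u^2 - u - 2) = (u - 2)^2*(u + 1)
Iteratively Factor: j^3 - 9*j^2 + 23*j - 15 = (j - 3)*(j^2 - 6*j + 5) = (j - 3)*(j - 1)*(j - 5)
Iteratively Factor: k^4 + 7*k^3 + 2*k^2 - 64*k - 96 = (k - 3)*(k^3 + 10*k^2 + 32*k + 32) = (k - 3)*(k + 4)*(k^2 + 6*k + 8) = (k - 3)*(k + 2)*(k + 4)*(k + 4)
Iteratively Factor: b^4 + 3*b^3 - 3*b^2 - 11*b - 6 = (b + 1)*(b^3 + 2*b^2 - 5*b - 6) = (b - 2)*(b + 1)*(b^2 + 4*b + 3) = (b - 2)*(b + 1)^2*(b + 3)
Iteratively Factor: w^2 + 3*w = (w + 3)*(w)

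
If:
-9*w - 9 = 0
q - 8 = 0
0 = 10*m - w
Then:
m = -1/10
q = 8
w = -1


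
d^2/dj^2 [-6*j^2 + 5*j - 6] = -12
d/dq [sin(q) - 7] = cos(q)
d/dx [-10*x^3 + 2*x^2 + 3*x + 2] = -30*x^2 + 4*x + 3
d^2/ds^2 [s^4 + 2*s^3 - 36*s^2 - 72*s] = 12*s^2 + 12*s - 72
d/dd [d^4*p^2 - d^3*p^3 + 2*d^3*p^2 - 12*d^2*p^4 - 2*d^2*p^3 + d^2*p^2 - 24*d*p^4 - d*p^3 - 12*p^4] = p^2*(4*d^3 - 3*d^2*p + 6*d^2 - 24*d*p^2 - 4*d*p + 2*d - 24*p^2 - p)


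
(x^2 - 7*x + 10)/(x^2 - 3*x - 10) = (x - 2)/(x + 2)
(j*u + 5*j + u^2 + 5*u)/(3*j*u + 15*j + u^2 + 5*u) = (j + u)/(3*j + u)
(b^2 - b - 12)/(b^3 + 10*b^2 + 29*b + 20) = (b^2 - b - 12)/(b^3 + 10*b^2 + 29*b + 20)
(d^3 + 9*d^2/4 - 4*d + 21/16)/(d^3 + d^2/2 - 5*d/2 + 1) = (d^2 + 11*d/4 - 21/8)/(d^2 + d - 2)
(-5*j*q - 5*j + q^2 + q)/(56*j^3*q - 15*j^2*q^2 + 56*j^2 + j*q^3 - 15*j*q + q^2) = (-5*j*q - 5*j + q^2 + q)/(56*j^3*q - 15*j^2*q^2 + 56*j^2 + j*q^3 - 15*j*q + q^2)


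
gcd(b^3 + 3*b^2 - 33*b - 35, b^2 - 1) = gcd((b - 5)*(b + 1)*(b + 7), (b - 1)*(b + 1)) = b + 1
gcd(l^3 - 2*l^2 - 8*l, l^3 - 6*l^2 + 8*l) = l^2 - 4*l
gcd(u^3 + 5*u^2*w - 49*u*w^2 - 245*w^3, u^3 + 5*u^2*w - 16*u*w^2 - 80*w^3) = u + 5*w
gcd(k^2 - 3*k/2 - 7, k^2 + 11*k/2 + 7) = k + 2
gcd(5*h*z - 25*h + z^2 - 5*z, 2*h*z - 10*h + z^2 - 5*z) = z - 5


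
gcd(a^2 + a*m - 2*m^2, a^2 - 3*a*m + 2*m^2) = a - m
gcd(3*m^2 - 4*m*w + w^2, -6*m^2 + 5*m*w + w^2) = -m + w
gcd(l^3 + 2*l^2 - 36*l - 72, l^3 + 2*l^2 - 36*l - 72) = l^3 + 2*l^2 - 36*l - 72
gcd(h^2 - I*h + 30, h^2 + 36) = h - 6*I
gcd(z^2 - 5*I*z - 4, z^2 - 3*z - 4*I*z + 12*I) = z - 4*I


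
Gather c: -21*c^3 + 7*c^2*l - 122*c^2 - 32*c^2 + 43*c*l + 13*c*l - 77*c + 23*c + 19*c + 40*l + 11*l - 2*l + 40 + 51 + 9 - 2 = -21*c^3 + c^2*(7*l - 154) + c*(56*l - 35) + 49*l + 98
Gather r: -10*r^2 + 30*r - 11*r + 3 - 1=-10*r^2 + 19*r + 2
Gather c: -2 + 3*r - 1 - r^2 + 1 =-r^2 + 3*r - 2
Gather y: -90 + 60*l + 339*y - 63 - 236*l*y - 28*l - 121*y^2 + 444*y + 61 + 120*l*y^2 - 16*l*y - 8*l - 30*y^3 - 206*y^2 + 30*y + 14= 24*l - 30*y^3 + y^2*(120*l - 327) + y*(813 - 252*l) - 78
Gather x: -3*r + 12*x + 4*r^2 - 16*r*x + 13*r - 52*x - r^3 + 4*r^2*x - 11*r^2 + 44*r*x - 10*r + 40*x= -r^3 - 7*r^2 + x*(4*r^2 + 28*r)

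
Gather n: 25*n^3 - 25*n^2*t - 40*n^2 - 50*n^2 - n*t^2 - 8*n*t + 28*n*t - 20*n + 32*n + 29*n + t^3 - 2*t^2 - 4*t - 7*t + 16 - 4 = 25*n^3 + n^2*(-25*t - 90) + n*(-t^2 + 20*t + 41) + t^3 - 2*t^2 - 11*t + 12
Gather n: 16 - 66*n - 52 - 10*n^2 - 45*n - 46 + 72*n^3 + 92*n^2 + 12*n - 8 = 72*n^3 + 82*n^2 - 99*n - 90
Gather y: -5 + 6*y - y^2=-y^2 + 6*y - 5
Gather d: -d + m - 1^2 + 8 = -d + m + 7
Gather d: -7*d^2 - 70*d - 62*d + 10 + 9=-7*d^2 - 132*d + 19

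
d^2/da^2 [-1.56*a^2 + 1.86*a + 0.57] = -3.12000000000000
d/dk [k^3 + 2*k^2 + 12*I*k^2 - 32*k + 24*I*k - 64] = 3*k^2 + k*(4 + 24*I) - 32 + 24*I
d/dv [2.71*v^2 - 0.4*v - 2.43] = 5.42*v - 0.4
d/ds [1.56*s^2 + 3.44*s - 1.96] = 3.12*s + 3.44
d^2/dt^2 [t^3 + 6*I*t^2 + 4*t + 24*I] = 6*t + 12*I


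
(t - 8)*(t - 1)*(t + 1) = t^3 - 8*t^2 - t + 8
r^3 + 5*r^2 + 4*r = r*(r + 1)*(r + 4)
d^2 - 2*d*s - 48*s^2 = (d - 8*s)*(d + 6*s)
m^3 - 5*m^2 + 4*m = m*(m - 4)*(m - 1)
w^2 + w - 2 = (w - 1)*(w + 2)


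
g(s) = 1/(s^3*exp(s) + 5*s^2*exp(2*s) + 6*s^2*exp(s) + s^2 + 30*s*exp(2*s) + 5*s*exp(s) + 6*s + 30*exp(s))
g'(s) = (-s^3*exp(s) - 10*s^2*exp(2*s) - 9*s^2*exp(s) - 70*s*exp(2*s) - 17*s*exp(s) - 2*s - 30*exp(2*s) - 35*exp(s) - 6)/(s^3*exp(s) + 5*s^2*exp(2*s) + 6*s^2*exp(s) + s^2 + 30*s*exp(2*s) + 5*s*exp(s) + 6*s + 30*exp(s))^2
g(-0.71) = 0.17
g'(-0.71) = -0.40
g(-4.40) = -0.15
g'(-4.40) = 0.05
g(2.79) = 0.00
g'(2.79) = -0.00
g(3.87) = 0.00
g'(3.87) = -0.00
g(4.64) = 0.00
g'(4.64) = -0.00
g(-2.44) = -0.18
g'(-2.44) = -0.11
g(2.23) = 0.00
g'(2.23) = -0.00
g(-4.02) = -0.14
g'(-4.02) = 0.02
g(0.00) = 0.03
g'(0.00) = -0.08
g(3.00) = 0.00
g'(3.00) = 0.00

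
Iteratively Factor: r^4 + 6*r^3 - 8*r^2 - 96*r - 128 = (r + 4)*(r^3 + 2*r^2 - 16*r - 32) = (r + 4)^2*(r^2 - 2*r - 8) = (r + 2)*(r + 4)^2*(r - 4)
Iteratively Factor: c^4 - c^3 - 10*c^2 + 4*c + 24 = (c + 2)*(c^3 - 3*c^2 - 4*c + 12) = (c - 2)*(c + 2)*(c^2 - c - 6) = (c - 3)*(c - 2)*(c + 2)*(c + 2)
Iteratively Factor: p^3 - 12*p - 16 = (p - 4)*(p^2 + 4*p + 4) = (p - 4)*(p + 2)*(p + 2)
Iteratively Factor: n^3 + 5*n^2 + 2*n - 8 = (n - 1)*(n^2 + 6*n + 8) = (n - 1)*(n + 4)*(n + 2)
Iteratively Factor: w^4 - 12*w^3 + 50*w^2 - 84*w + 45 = (w - 3)*(w^3 - 9*w^2 + 23*w - 15) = (w - 5)*(w - 3)*(w^2 - 4*w + 3) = (w - 5)*(w - 3)^2*(w - 1)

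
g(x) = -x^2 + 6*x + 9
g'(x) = 6 - 2*x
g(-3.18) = -20.19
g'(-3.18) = 12.36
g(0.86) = 13.42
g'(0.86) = 4.28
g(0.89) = 13.55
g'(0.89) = 4.22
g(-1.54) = -2.61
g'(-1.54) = 9.08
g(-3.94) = -30.16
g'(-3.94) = 13.88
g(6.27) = 7.31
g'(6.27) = -6.54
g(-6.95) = -81.00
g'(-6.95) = 19.90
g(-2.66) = -14.04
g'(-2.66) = 11.32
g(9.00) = -18.00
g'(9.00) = -12.00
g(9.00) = -18.00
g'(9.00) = -12.00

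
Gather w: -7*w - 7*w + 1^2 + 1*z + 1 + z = -14*w + 2*z + 2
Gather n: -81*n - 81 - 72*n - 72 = -153*n - 153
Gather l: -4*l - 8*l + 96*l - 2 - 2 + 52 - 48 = 84*l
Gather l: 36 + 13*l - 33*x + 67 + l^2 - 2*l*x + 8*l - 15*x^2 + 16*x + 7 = l^2 + l*(21 - 2*x) - 15*x^2 - 17*x + 110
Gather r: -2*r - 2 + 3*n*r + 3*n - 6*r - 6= 3*n + r*(3*n - 8) - 8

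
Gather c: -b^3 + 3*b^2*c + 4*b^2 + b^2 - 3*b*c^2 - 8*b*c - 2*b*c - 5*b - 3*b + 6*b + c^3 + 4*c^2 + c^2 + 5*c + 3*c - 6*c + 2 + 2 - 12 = -b^3 + 5*b^2 - 2*b + c^3 + c^2*(5 - 3*b) + c*(3*b^2 - 10*b + 2) - 8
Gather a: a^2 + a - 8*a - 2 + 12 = a^2 - 7*a + 10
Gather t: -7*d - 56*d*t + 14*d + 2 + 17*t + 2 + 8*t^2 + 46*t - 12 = 7*d + 8*t^2 + t*(63 - 56*d) - 8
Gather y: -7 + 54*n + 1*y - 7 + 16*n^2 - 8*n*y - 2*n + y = 16*n^2 + 52*n + y*(2 - 8*n) - 14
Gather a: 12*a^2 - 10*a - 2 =12*a^2 - 10*a - 2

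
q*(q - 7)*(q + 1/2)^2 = q^4 - 6*q^3 - 27*q^2/4 - 7*q/4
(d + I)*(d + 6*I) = d^2 + 7*I*d - 6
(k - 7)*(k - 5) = k^2 - 12*k + 35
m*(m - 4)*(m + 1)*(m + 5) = m^4 + 2*m^3 - 19*m^2 - 20*m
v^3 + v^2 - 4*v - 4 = (v - 2)*(v + 1)*(v + 2)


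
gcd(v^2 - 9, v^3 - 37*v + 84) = v - 3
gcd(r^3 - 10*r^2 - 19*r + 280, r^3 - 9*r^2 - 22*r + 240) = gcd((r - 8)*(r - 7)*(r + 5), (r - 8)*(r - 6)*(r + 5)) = r^2 - 3*r - 40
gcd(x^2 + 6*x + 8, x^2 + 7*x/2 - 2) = x + 4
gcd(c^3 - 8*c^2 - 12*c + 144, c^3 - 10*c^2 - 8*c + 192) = c^2 - 2*c - 24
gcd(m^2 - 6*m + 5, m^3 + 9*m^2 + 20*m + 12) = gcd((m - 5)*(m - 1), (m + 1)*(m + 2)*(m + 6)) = 1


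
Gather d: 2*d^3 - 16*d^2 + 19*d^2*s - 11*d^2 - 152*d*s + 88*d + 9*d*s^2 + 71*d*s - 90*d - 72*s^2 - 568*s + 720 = 2*d^3 + d^2*(19*s - 27) + d*(9*s^2 - 81*s - 2) - 72*s^2 - 568*s + 720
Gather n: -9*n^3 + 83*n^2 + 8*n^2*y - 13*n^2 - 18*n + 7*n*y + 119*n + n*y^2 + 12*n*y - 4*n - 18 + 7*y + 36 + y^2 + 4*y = -9*n^3 + n^2*(8*y + 70) + n*(y^2 + 19*y + 97) + y^2 + 11*y + 18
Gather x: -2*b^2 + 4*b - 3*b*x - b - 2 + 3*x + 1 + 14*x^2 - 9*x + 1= -2*b^2 + 3*b + 14*x^2 + x*(-3*b - 6)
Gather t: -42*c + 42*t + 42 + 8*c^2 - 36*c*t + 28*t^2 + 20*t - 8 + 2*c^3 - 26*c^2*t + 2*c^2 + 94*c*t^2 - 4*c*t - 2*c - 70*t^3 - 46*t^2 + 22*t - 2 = 2*c^3 + 10*c^2 - 44*c - 70*t^3 + t^2*(94*c - 18) + t*(-26*c^2 - 40*c + 84) + 32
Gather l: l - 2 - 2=l - 4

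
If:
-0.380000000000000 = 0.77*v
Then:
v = -0.49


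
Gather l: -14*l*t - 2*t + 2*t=-14*l*t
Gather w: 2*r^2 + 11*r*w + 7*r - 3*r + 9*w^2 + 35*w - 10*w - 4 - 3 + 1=2*r^2 + 4*r + 9*w^2 + w*(11*r + 25) - 6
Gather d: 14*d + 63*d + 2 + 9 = 77*d + 11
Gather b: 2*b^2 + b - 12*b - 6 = 2*b^2 - 11*b - 6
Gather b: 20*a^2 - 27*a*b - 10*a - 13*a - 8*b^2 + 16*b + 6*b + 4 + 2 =20*a^2 - 23*a - 8*b^2 + b*(22 - 27*a) + 6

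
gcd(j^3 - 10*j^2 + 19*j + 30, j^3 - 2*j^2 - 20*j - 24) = j - 6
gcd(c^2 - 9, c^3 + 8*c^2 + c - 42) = c + 3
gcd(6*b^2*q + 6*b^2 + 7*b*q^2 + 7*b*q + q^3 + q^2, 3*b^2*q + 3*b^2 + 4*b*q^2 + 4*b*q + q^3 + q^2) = b*q + b + q^2 + q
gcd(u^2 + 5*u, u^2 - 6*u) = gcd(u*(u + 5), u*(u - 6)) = u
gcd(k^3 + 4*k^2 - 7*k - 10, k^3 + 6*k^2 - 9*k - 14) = k^2 - k - 2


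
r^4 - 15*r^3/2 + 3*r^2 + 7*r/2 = r*(r - 7)*(r - 1)*(r + 1/2)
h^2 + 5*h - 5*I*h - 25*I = (h + 5)*(h - 5*I)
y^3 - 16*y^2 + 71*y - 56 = (y - 8)*(y - 7)*(y - 1)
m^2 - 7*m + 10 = (m - 5)*(m - 2)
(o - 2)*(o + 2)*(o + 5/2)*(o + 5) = o^4 + 15*o^3/2 + 17*o^2/2 - 30*o - 50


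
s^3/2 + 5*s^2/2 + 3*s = s*(s/2 + 1)*(s + 3)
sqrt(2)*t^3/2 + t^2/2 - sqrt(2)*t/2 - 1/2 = (t - 1)*(t + 1)*(sqrt(2)*t/2 + 1/2)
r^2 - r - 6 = (r - 3)*(r + 2)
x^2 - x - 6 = (x - 3)*(x + 2)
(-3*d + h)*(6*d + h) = -18*d^2 + 3*d*h + h^2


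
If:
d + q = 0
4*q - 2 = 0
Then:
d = -1/2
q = 1/2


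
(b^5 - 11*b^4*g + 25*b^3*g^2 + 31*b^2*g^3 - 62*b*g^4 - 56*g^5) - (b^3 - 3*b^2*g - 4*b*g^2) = b^5 - 11*b^4*g + 25*b^3*g^2 - b^3 + 31*b^2*g^3 + 3*b^2*g - 62*b*g^4 + 4*b*g^2 - 56*g^5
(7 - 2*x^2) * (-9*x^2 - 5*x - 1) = 18*x^4 + 10*x^3 - 61*x^2 - 35*x - 7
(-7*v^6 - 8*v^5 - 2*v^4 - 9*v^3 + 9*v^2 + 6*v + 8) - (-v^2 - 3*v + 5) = -7*v^6 - 8*v^5 - 2*v^4 - 9*v^3 + 10*v^2 + 9*v + 3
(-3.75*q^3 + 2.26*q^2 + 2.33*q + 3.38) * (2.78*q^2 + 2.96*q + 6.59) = -10.425*q^5 - 4.8172*q^4 - 11.5455*q^3 + 31.1866*q^2 + 25.3595*q + 22.2742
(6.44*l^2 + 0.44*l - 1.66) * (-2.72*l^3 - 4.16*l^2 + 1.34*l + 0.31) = -17.5168*l^5 - 27.9872*l^4 + 11.3144*l^3 + 9.4916*l^2 - 2.088*l - 0.5146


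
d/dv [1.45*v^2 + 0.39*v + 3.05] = 2.9*v + 0.39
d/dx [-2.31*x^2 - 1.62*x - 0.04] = -4.62*x - 1.62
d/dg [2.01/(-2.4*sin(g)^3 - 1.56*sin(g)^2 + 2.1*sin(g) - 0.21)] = (14.472*sin(g)^2 + 6.2712*sin(g) - 4.221)*cos(g)/(2.4*sin(g)^3 + 1.56*sin(g)^2 - 2.1*sin(g) + 0.21)^2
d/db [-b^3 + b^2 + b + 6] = -3*b^2 + 2*b + 1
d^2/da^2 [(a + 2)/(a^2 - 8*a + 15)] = 2*(3*(2 - a)*(a^2 - 8*a + 15) + 4*(a - 4)^2*(a + 2))/(a^2 - 8*a + 15)^3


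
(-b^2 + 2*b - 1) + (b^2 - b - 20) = b - 21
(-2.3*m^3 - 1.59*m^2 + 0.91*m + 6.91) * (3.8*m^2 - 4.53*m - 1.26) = -8.74*m^5 + 4.377*m^4 + 13.5587*m^3 + 24.1391*m^2 - 32.4489*m - 8.7066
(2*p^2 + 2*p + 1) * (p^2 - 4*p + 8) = 2*p^4 - 6*p^3 + 9*p^2 + 12*p + 8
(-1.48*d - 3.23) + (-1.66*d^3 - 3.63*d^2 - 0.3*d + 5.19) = -1.66*d^3 - 3.63*d^2 - 1.78*d + 1.96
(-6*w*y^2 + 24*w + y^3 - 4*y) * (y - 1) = -6*w*y^3 + 6*w*y^2 + 24*w*y - 24*w + y^4 - y^3 - 4*y^2 + 4*y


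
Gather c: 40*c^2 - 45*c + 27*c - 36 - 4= 40*c^2 - 18*c - 40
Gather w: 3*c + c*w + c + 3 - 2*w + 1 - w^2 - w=4*c - w^2 + w*(c - 3) + 4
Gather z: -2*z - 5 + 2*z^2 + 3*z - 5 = 2*z^2 + z - 10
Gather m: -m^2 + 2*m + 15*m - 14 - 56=-m^2 + 17*m - 70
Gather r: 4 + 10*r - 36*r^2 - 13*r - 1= -36*r^2 - 3*r + 3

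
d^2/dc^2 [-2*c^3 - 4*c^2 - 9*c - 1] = -12*c - 8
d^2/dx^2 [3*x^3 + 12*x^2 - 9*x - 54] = 18*x + 24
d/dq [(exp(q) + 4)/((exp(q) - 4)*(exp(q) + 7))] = (-exp(2*q) - 8*exp(q) - 40)*exp(q)/(exp(4*q) + 6*exp(3*q) - 47*exp(2*q) - 168*exp(q) + 784)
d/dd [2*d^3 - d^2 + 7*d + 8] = 6*d^2 - 2*d + 7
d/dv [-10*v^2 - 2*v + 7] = -20*v - 2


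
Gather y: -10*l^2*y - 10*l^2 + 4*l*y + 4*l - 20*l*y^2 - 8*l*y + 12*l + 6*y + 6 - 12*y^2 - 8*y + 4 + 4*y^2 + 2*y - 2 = -10*l^2 + 16*l + y^2*(-20*l - 8) + y*(-10*l^2 - 4*l) + 8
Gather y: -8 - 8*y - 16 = -8*y - 24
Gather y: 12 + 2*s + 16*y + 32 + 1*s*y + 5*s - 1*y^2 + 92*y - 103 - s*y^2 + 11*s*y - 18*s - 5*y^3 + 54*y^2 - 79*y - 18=-11*s - 5*y^3 + y^2*(53 - s) + y*(12*s + 29) - 77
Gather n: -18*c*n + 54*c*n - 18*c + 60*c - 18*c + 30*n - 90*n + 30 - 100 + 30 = 24*c + n*(36*c - 60) - 40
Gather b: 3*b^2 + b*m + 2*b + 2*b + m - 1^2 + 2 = 3*b^2 + b*(m + 4) + m + 1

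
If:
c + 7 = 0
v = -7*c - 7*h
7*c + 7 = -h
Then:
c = -7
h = 42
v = -245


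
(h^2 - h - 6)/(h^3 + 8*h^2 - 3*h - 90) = (h + 2)/(h^2 + 11*h + 30)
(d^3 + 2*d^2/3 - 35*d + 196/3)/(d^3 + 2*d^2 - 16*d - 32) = (3*d^2 + 14*d - 49)/(3*(d^2 + 6*d + 8))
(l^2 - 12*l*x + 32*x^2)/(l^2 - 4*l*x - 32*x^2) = (l - 4*x)/(l + 4*x)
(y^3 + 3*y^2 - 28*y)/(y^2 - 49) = y*(y - 4)/(y - 7)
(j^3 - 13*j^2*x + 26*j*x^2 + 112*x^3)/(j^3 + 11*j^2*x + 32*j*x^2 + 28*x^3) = (j^2 - 15*j*x + 56*x^2)/(j^2 + 9*j*x + 14*x^2)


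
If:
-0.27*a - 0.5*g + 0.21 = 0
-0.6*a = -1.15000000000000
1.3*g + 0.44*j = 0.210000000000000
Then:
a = 1.92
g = -0.62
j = 2.29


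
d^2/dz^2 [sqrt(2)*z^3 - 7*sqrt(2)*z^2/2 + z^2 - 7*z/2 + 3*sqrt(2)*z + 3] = 6*sqrt(2)*z - 7*sqrt(2) + 2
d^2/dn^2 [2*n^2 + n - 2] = 4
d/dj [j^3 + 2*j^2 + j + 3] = 3*j^2 + 4*j + 1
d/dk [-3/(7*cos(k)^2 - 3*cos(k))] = 3*(3 - 14*cos(k))*sin(k)/((7*cos(k) - 3)^2*cos(k)^2)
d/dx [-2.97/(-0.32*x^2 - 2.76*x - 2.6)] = (-1.9008*x - 8.1972)/(0.32*x^2 + 2.76*x + 2.6)^2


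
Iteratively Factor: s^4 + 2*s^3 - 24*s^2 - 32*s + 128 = (s + 4)*(s^3 - 2*s^2 - 16*s + 32) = (s - 2)*(s + 4)*(s^2 - 16) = (s - 2)*(s + 4)^2*(s - 4)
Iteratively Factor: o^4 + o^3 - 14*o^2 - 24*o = (o - 4)*(o^3 + 5*o^2 + 6*o) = (o - 4)*(o + 2)*(o^2 + 3*o) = o*(o - 4)*(o + 2)*(o + 3)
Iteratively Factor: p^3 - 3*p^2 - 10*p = (p - 5)*(p^2 + 2*p) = (p - 5)*(p + 2)*(p)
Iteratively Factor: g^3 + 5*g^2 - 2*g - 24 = (g + 3)*(g^2 + 2*g - 8) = (g - 2)*(g + 3)*(g + 4)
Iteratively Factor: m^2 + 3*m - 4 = (m - 1)*(m + 4)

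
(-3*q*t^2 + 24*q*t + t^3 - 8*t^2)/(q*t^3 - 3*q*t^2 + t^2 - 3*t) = (-3*q*t + 24*q + t^2 - 8*t)/(q*t^2 - 3*q*t + t - 3)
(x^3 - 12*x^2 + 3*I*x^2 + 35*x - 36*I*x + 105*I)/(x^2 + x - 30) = (x^2 + x*(-7 + 3*I) - 21*I)/(x + 6)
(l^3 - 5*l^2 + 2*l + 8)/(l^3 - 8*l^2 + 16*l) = (l^2 - l - 2)/(l*(l - 4))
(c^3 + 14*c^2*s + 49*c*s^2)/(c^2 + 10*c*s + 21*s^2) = c*(c + 7*s)/(c + 3*s)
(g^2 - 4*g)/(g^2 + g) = (g - 4)/(g + 1)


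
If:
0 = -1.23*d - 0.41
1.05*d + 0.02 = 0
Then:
No Solution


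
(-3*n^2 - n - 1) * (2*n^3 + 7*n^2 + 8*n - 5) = -6*n^5 - 23*n^4 - 33*n^3 - 3*n + 5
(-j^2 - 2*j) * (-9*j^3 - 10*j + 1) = 9*j^5 + 18*j^4 + 10*j^3 + 19*j^2 - 2*j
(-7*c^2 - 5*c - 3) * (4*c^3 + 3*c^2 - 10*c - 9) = -28*c^5 - 41*c^4 + 43*c^3 + 104*c^2 + 75*c + 27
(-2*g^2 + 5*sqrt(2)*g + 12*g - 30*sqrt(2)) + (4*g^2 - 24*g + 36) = 2*g^2 - 12*g + 5*sqrt(2)*g - 30*sqrt(2) + 36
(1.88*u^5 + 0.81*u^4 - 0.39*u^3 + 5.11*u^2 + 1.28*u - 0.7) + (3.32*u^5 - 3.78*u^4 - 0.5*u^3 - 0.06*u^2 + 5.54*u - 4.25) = 5.2*u^5 - 2.97*u^4 - 0.89*u^3 + 5.05*u^2 + 6.82*u - 4.95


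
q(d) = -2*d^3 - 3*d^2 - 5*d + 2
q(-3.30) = 57.70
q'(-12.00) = -797.00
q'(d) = -6*d^2 - 6*d - 5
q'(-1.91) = -15.43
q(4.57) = -274.39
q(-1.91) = 14.54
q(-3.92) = 95.97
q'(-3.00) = -41.00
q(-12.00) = 3086.00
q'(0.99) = -16.82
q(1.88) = -31.29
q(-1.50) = 9.50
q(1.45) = -17.65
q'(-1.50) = -9.50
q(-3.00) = 44.00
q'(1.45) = -26.32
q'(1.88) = -37.49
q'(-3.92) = -73.68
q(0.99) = -7.83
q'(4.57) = -157.73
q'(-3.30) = -50.54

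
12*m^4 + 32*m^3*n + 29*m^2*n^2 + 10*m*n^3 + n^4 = (m + n)^2*(2*m + n)*(6*m + n)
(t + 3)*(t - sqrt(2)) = t^2 - sqrt(2)*t + 3*t - 3*sqrt(2)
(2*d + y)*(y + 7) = 2*d*y + 14*d + y^2 + 7*y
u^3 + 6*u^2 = u^2*(u + 6)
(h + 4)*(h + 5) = h^2 + 9*h + 20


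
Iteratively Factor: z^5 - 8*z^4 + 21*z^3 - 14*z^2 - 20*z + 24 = (z - 2)*(z^4 - 6*z^3 + 9*z^2 + 4*z - 12) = (z - 2)^2*(z^3 - 4*z^2 + z + 6) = (z - 2)^3*(z^2 - 2*z - 3) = (z - 2)^3*(z + 1)*(z - 3)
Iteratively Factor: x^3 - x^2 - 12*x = (x - 4)*(x^2 + 3*x) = x*(x - 4)*(x + 3)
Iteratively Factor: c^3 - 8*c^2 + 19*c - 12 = (c - 4)*(c^2 - 4*c + 3) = (c - 4)*(c - 3)*(c - 1)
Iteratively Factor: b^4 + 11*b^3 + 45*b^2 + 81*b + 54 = (b + 3)*(b^3 + 8*b^2 + 21*b + 18) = (b + 2)*(b + 3)*(b^2 + 6*b + 9) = (b + 2)*(b + 3)^2*(b + 3)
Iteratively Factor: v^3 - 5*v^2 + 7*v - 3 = (v - 1)*(v^2 - 4*v + 3) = (v - 1)^2*(v - 3)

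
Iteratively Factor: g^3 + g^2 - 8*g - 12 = (g + 2)*(g^2 - g - 6) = (g - 3)*(g + 2)*(g + 2)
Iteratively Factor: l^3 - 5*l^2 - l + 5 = (l - 1)*(l^2 - 4*l - 5) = (l - 1)*(l + 1)*(l - 5)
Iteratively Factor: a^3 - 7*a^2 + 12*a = (a - 3)*(a^2 - 4*a) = a*(a - 3)*(a - 4)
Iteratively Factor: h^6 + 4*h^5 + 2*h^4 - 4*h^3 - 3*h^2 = (h - 1)*(h^5 + 5*h^4 + 7*h^3 + 3*h^2) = (h - 1)*(h + 1)*(h^4 + 4*h^3 + 3*h^2) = h*(h - 1)*(h + 1)*(h^3 + 4*h^2 + 3*h) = h*(h - 1)*(h + 1)^2*(h^2 + 3*h) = h^2*(h - 1)*(h + 1)^2*(h + 3)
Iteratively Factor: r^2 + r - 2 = (r - 1)*(r + 2)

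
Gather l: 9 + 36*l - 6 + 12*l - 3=48*l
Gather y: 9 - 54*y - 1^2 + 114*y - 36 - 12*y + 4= 48*y - 24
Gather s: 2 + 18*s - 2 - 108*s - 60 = -90*s - 60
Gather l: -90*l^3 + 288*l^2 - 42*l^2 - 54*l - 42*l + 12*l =-90*l^3 + 246*l^2 - 84*l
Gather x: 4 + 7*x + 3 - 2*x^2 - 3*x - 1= -2*x^2 + 4*x + 6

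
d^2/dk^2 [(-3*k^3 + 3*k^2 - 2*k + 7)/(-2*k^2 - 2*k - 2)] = (5*k^3 - 3*k^2 - 18*k - 5)/(k^6 + 3*k^5 + 6*k^4 + 7*k^3 + 6*k^2 + 3*k + 1)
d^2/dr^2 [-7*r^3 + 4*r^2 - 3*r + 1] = 8 - 42*r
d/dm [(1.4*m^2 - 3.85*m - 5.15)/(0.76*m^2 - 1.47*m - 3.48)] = (0.868*m^2 - 1.916*m + 5.8275)/(0.5776*m^4 - 2.2344*m^3 - 3.1287*m^2 + 10.2312*m + 12.1104)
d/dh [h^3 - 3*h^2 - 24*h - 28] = 3*h^2 - 6*h - 24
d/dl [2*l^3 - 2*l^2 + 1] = 2*l*(3*l - 2)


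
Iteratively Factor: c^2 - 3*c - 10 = (c + 2)*(c - 5)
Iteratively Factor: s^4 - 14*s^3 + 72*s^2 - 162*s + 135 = (s - 5)*(s^3 - 9*s^2 + 27*s - 27) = (s - 5)*(s - 3)*(s^2 - 6*s + 9) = (s - 5)*(s - 3)^2*(s - 3)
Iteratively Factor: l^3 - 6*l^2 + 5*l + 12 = (l + 1)*(l^2 - 7*l + 12) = (l - 4)*(l + 1)*(l - 3)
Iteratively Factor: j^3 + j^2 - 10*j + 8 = (j + 4)*(j^2 - 3*j + 2) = (j - 1)*(j + 4)*(j - 2)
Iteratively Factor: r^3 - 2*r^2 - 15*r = (r - 5)*(r^2 + 3*r) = (r - 5)*(r + 3)*(r)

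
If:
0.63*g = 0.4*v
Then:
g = 0.634920634920635*v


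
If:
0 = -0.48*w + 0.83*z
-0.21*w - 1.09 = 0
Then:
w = -5.19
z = -3.00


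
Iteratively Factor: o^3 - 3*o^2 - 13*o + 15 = (o - 1)*(o^2 - 2*o - 15) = (o - 5)*(o - 1)*(o + 3)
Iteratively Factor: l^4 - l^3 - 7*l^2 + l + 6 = (l - 1)*(l^3 - 7*l - 6) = (l - 1)*(l + 1)*(l^2 - l - 6) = (l - 3)*(l - 1)*(l + 1)*(l + 2)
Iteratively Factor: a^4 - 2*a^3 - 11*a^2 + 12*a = (a - 1)*(a^3 - a^2 - 12*a) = (a - 4)*(a - 1)*(a^2 + 3*a) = (a - 4)*(a - 1)*(a + 3)*(a)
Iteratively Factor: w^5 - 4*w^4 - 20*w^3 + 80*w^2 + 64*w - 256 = (w + 4)*(w^4 - 8*w^3 + 12*w^2 + 32*w - 64) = (w - 2)*(w + 4)*(w^3 - 6*w^2 + 32) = (w - 4)*(w - 2)*(w + 4)*(w^2 - 2*w - 8) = (w - 4)*(w - 2)*(w + 2)*(w + 4)*(w - 4)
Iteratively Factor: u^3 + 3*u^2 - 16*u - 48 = (u + 4)*(u^2 - u - 12) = (u - 4)*(u + 4)*(u + 3)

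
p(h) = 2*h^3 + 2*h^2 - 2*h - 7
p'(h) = 6*h^2 + 4*h - 2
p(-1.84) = -9.01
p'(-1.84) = 10.95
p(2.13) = 17.14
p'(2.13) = 33.74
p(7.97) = 1116.62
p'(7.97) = 411.01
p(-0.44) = -5.90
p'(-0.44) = -2.60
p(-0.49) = -5.78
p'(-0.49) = -2.52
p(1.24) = -2.59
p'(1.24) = 12.19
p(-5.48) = -265.11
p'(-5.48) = 156.26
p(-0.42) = -5.96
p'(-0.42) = -2.62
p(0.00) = -7.00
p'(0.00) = -2.00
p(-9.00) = -1285.00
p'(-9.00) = 448.00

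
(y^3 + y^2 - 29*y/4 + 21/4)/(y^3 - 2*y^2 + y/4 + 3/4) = (2*y + 7)/(2*y + 1)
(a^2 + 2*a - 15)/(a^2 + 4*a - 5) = (a - 3)/(a - 1)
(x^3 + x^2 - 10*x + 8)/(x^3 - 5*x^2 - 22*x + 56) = (x - 1)/(x - 7)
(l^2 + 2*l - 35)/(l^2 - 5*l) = (l + 7)/l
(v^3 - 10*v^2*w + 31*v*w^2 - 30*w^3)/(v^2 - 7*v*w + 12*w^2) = (v^2 - 7*v*w + 10*w^2)/(v - 4*w)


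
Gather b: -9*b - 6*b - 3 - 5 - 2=-15*b - 10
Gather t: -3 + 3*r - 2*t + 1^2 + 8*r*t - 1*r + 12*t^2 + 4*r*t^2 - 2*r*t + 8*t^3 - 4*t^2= 2*r + 8*t^3 + t^2*(4*r + 8) + t*(6*r - 2) - 2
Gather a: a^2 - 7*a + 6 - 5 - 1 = a^2 - 7*a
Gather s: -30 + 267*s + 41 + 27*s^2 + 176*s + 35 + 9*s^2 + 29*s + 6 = 36*s^2 + 472*s + 52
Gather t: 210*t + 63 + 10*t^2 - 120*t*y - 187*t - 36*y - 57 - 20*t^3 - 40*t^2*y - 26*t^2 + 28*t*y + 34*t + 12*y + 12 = -20*t^3 + t^2*(-40*y - 16) + t*(57 - 92*y) - 24*y + 18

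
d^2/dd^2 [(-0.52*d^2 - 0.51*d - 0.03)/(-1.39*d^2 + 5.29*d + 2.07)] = (9.617966*d^3 + 9.324954*d^2 + 7.48098*d - 4.861326)/(2.685619*d^6 - 30.662427*d^5 + 104.695356*d^4 - 56.710387*d^3 - 155.913228*d^2 - 68.001363*d - 8.869743)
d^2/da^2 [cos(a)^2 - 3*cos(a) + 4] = 3*cos(a) - 2*cos(2*a)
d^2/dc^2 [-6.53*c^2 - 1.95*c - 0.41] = -13.0600000000000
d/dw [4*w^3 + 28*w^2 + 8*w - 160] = 12*w^2 + 56*w + 8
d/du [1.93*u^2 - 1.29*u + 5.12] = 3.86*u - 1.29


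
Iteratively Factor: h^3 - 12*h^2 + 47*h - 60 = (h - 3)*(h^2 - 9*h + 20) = (h - 4)*(h - 3)*(h - 5)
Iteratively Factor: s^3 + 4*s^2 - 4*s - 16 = (s - 2)*(s^2 + 6*s + 8) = (s - 2)*(s + 2)*(s + 4)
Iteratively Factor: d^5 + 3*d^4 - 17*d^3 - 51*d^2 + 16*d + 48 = (d - 1)*(d^4 + 4*d^3 - 13*d^2 - 64*d - 48) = (d - 1)*(d + 3)*(d^3 + d^2 - 16*d - 16) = (d - 1)*(d + 3)*(d + 4)*(d^2 - 3*d - 4) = (d - 4)*(d - 1)*(d + 3)*(d + 4)*(d + 1)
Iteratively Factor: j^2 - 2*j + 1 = (j - 1)*(j - 1)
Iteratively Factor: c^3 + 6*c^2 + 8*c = (c + 4)*(c^2 + 2*c) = c*(c + 4)*(c + 2)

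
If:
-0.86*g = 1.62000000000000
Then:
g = -1.88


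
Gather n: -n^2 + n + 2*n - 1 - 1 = -n^2 + 3*n - 2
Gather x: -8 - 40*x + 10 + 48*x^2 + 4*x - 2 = 48*x^2 - 36*x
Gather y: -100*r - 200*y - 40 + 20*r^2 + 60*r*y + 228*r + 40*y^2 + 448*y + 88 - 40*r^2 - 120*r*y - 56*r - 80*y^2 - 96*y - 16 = -20*r^2 + 72*r - 40*y^2 + y*(152 - 60*r) + 32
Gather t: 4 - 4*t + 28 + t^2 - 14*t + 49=t^2 - 18*t + 81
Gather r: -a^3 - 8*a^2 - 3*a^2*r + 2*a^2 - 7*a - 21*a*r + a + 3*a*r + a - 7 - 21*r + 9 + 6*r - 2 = -a^3 - 6*a^2 - 5*a + r*(-3*a^2 - 18*a - 15)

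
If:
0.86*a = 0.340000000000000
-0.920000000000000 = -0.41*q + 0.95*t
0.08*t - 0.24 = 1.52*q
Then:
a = 0.40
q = -0.21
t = -1.06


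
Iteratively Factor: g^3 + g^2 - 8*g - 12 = (g + 2)*(g^2 - g - 6) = (g - 3)*(g + 2)*(g + 2)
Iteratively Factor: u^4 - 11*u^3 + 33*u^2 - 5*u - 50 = (u - 5)*(u^3 - 6*u^2 + 3*u + 10) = (u - 5)^2*(u^2 - u - 2) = (u - 5)^2*(u - 2)*(u + 1)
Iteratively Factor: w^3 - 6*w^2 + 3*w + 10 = (w - 2)*(w^2 - 4*w - 5) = (w - 2)*(w + 1)*(w - 5)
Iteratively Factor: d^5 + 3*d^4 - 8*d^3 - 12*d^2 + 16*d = (d - 2)*(d^4 + 5*d^3 + 2*d^2 - 8*d) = (d - 2)*(d + 4)*(d^3 + d^2 - 2*d) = (d - 2)*(d - 1)*(d + 4)*(d^2 + 2*d) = (d - 2)*(d - 1)*(d + 2)*(d + 4)*(d)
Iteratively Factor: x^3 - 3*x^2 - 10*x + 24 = (x + 3)*(x^2 - 6*x + 8) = (x - 2)*(x + 3)*(x - 4)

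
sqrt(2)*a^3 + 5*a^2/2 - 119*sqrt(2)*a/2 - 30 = (a - 5*sqrt(2))*(a + 6*sqrt(2))*(sqrt(2)*a + 1/2)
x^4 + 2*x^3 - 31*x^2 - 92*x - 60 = (x - 6)*(x + 1)*(x + 2)*(x + 5)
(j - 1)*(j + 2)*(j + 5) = j^3 + 6*j^2 + 3*j - 10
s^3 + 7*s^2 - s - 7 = (s - 1)*(s + 1)*(s + 7)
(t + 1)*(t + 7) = t^2 + 8*t + 7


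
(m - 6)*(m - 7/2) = m^2 - 19*m/2 + 21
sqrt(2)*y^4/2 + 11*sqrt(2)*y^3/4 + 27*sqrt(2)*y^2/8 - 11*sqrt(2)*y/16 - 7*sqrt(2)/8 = (y - 1/2)*(y + 1/2)*(y + 7/2)*(sqrt(2)*y/2 + sqrt(2))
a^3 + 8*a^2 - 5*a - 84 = (a - 3)*(a + 4)*(a + 7)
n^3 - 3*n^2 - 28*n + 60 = (n - 6)*(n - 2)*(n + 5)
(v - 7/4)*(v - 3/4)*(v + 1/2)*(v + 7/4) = v^4 - v^3/4 - 55*v^2/16 + 49*v/64 + 147/128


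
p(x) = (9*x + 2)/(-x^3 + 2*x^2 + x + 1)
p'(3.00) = 14.44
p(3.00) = -5.80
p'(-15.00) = 0.00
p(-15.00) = -0.03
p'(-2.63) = -0.41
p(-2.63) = -0.71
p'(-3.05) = -0.29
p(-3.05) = -0.57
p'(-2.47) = -0.48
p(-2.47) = -0.78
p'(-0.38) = 7.88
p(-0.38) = -1.47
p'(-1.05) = -1.70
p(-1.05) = -2.25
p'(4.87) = 0.46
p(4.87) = -0.74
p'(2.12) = 16.16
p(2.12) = 8.17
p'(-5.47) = -0.07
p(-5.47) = -0.22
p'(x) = (9*x + 2)*(3*x^2 - 4*x - 1)/(-x^3 + 2*x^2 + x + 1)^2 + 9/(-x^3 + 2*x^2 + x + 1)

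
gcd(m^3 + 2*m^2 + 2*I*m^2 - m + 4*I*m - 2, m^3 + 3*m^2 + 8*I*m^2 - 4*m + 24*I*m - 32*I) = 1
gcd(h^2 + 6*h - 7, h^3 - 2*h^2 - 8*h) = 1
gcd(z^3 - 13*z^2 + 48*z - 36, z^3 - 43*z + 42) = z^2 - 7*z + 6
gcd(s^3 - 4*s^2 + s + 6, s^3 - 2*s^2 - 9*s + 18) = s^2 - 5*s + 6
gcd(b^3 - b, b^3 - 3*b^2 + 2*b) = b^2 - b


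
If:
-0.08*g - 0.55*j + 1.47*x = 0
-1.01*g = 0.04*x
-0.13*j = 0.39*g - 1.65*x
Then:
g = 0.00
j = 0.00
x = 0.00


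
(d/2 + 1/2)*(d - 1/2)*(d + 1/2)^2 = d^4/2 + 3*d^3/4 + d^2/8 - 3*d/16 - 1/16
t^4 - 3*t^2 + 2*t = t*(t - 1)^2*(t + 2)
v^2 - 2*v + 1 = (v - 1)^2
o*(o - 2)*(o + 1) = o^3 - o^2 - 2*o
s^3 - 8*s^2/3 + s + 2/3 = (s - 2)*(s - 1)*(s + 1/3)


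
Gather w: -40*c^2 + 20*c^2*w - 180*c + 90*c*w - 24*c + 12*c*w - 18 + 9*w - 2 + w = -40*c^2 - 204*c + w*(20*c^2 + 102*c + 10) - 20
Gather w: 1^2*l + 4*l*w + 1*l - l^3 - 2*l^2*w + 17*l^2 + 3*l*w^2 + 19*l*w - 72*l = -l^3 + 17*l^2 + 3*l*w^2 - 70*l + w*(-2*l^2 + 23*l)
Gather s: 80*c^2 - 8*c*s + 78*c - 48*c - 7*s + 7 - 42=80*c^2 + 30*c + s*(-8*c - 7) - 35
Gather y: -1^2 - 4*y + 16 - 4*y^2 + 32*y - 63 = -4*y^2 + 28*y - 48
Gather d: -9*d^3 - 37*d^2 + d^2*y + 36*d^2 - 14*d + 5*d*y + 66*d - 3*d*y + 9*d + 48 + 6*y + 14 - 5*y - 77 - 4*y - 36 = -9*d^3 + d^2*(y - 1) + d*(2*y + 61) - 3*y - 51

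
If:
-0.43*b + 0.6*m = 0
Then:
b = 1.3953488372093*m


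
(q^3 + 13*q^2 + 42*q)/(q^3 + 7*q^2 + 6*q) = (q + 7)/(q + 1)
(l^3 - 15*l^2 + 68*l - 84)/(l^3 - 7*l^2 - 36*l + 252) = (l - 2)/(l + 6)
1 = 1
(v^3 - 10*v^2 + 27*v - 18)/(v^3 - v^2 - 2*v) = (-v^3 + 10*v^2 - 27*v + 18)/(v*(-v^2 + v + 2))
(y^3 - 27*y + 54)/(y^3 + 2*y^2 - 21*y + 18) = (y - 3)/(y - 1)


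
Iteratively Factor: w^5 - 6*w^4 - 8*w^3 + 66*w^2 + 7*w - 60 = (w + 1)*(w^4 - 7*w^3 - w^2 + 67*w - 60) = (w - 5)*(w + 1)*(w^3 - 2*w^2 - 11*w + 12) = (w - 5)*(w - 4)*(w + 1)*(w^2 + 2*w - 3) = (w - 5)*(w - 4)*(w + 1)*(w + 3)*(w - 1)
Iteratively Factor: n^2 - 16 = (n + 4)*(n - 4)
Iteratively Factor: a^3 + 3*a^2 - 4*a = (a - 1)*(a^2 + 4*a) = a*(a - 1)*(a + 4)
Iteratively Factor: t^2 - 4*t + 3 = (t - 1)*(t - 3)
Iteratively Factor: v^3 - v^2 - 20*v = (v + 4)*(v^2 - 5*v) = v*(v + 4)*(v - 5)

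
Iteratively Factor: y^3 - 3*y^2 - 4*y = (y)*(y^2 - 3*y - 4) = y*(y - 4)*(y + 1)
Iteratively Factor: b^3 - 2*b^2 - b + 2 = (b + 1)*(b^2 - 3*b + 2) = (b - 2)*(b + 1)*(b - 1)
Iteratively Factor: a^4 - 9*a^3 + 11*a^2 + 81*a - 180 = (a - 4)*(a^3 - 5*a^2 - 9*a + 45) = (a - 4)*(a + 3)*(a^2 - 8*a + 15) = (a - 5)*(a - 4)*(a + 3)*(a - 3)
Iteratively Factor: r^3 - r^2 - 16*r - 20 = (r - 5)*(r^2 + 4*r + 4) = (r - 5)*(r + 2)*(r + 2)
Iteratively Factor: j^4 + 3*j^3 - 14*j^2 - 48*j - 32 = (j + 1)*(j^3 + 2*j^2 - 16*j - 32) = (j + 1)*(j + 2)*(j^2 - 16) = (j + 1)*(j + 2)*(j + 4)*(j - 4)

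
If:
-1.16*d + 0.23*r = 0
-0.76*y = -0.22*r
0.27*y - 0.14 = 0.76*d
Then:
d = -0.38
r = -1.93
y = -0.56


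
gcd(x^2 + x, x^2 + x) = x^2 + x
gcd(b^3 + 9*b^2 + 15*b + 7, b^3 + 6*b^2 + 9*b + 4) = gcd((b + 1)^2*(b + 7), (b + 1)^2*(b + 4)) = b^2 + 2*b + 1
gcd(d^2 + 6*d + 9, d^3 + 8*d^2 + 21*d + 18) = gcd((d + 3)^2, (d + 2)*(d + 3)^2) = d^2 + 6*d + 9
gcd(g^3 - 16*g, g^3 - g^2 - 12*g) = g^2 - 4*g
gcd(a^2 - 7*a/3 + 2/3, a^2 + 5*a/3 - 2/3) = a - 1/3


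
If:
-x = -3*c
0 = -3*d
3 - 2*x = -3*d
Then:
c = 1/2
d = 0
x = 3/2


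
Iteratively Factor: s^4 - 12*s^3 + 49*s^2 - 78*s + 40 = (s - 2)*(s^3 - 10*s^2 + 29*s - 20) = (s - 4)*(s - 2)*(s^2 - 6*s + 5) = (s - 5)*(s - 4)*(s - 2)*(s - 1)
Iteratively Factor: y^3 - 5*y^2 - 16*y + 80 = (y + 4)*(y^2 - 9*y + 20) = (y - 4)*(y + 4)*(y - 5)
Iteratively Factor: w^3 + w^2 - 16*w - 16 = (w + 4)*(w^2 - 3*w - 4) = (w - 4)*(w + 4)*(w + 1)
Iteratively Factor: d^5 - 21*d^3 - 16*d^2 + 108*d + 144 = (d + 2)*(d^4 - 2*d^3 - 17*d^2 + 18*d + 72) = (d + 2)*(d + 3)*(d^3 - 5*d^2 - 2*d + 24) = (d - 4)*(d + 2)*(d + 3)*(d^2 - d - 6) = (d - 4)*(d + 2)^2*(d + 3)*(d - 3)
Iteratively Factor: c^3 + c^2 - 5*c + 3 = (c - 1)*(c^2 + 2*c - 3) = (c - 1)^2*(c + 3)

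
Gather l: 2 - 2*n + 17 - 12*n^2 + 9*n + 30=-12*n^2 + 7*n + 49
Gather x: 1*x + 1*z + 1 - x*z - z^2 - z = x*(1 - z) - z^2 + 1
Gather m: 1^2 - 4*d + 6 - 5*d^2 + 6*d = -5*d^2 + 2*d + 7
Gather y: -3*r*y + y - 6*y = y*(-3*r - 5)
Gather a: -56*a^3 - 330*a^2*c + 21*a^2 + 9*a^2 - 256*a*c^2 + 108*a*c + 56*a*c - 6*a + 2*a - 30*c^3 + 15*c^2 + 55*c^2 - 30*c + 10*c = -56*a^3 + a^2*(30 - 330*c) + a*(-256*c^2 + 164*c - 4) - 30*c^3 + 70*c^2 - 20*c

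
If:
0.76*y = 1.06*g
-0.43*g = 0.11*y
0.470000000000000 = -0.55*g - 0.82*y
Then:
No Solution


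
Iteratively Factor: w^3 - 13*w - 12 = (w + 3)*(w^2 - 3*w - 4) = (w + 1)*(w + 3)*(w - 4)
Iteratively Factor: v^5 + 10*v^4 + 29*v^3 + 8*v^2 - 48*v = (v + 4)*(v^4 + 6*v^3 + 5*v^2 - 12*v) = v*(v + 4)*(v^3 + 6*v^2 + 5*v - 12) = v*(v + 4)^2*(v^2 + 2*v - 3) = v*(v + 3)*(v + 4)^2*(v - 1)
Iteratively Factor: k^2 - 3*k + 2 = (k - 1)*(k - 2)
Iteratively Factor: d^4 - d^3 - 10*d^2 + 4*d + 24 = (d + 2)*(d^3 - 3*d^2 - 4*d + 12) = (d - 2)*(d + 2)*(d^2 - d - 6) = (d - 2)*(d + 2)^2*(d - 3)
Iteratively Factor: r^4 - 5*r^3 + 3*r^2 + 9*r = (r - 3)*(r^3 - 2*r^2 - 3*r) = (r - 3)*(r + 1)*(r^2 - 3*r) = (r - 3)^2*(r + 1)*(r)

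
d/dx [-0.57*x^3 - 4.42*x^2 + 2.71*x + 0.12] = -1.71*x^2 - 8.84*x + 2.71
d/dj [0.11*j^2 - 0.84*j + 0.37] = 0.22*j - 0.84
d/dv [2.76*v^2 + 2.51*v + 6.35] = 5.52*v + 2.51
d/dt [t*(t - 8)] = 2*t - 8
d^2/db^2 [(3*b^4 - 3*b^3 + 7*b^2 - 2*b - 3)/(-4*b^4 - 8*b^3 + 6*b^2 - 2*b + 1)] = 2*(144*b^9 - 552*b^8 - 120*b^7 + 172*b^6 + 2052*b^5 + 222*b^4 - 1418*b^3 + 726*b^2 - 63*b - 9)/(64*b^12 + 384*b^11 + 480*b^10 - 544*b^9 - 384*b^8 + 768*b^7 - 792*b^6 + 552*b^5 - 264*b^4 + 104*b^3 - 30*b^2 + 6*b - 1)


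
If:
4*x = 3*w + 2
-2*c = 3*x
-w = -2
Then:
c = -3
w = 2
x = 2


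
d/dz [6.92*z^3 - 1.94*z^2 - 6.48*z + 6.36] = 20.76*z^2 - 3.88*z - 6.48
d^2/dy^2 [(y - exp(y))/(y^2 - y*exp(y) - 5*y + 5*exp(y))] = 2/(y^3 - 15*y^2 + 75*y - 125)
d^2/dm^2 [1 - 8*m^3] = -48*m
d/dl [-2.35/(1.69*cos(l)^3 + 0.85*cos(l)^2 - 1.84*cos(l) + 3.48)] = (-11.9145*cos(l)^2 - 3.995*cos(l) + 4.324)*sin(l)/(1.69*cos(l)^3 + 0.85*cos(l)^2 - 1.84*cos(l) + 3.48)^2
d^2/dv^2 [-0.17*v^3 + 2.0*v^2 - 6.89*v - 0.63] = 4.0 - 1.02*v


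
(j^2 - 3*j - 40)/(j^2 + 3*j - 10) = (j - 8)/(j - 2)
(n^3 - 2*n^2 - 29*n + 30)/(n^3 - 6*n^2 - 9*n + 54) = (n^2 + 4*n - 5)/(n^2 - 9)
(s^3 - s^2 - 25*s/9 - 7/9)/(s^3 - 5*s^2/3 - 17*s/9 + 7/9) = (3*s + 1)/(3*s - 1)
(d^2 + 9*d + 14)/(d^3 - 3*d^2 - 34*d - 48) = (d + 7)/(d^2 - 5*d - 24)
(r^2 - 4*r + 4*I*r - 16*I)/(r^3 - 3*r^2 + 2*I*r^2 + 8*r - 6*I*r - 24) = (r - 4)/(r^2 - r*(3 + 2*I) + 6*I)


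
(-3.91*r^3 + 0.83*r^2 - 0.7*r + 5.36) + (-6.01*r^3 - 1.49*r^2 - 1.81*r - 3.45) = -9.92*r^3 - 0.66*r^2 - 2.51*r + 1.91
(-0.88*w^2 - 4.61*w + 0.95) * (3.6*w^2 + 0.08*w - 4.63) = -3.168*w^4 - 16.6664*w^3 + 7.1256*w^2 + 21.4203*w - 4.3985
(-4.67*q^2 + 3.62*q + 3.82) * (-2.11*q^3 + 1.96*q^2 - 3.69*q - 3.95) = 9.8537*q^5 - 16.7914*q^4 + 16.2673*q^3 + 12.5759*q^2 - 28.3948*q - 15.089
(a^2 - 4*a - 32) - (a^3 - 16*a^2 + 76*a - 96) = -a^3 + 17*a^2 - 80*a + 64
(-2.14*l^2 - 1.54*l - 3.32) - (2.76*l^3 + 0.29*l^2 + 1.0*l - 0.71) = -2.76*l^3 - 2.43*l^2 - 2.54*l - 2.61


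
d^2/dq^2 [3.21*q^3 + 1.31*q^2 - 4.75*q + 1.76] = 19.26*q + 2.62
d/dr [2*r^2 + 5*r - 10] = 4*r + 5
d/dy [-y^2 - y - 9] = -2*y - 1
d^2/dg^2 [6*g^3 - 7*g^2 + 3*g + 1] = 36*g - 14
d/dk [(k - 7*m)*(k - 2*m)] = 2*k - 9*m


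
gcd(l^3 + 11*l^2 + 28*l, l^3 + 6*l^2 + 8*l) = l^2 + 4*l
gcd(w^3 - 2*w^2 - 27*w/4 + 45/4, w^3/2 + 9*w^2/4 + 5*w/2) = w + 5/2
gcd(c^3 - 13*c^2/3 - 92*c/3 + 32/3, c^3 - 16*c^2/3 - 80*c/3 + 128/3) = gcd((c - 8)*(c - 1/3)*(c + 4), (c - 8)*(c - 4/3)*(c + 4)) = c^2 - 4*c - 32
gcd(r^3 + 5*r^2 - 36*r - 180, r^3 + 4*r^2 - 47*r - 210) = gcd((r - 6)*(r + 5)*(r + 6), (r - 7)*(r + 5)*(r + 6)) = r^2 + 11*r + 30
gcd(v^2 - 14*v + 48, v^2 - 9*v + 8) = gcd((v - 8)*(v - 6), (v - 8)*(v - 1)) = v - 8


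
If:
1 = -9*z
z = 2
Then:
No Solution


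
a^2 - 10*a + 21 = (a - 7)*(a - 3)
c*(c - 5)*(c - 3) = c^3 - 8*c^2 + 15*c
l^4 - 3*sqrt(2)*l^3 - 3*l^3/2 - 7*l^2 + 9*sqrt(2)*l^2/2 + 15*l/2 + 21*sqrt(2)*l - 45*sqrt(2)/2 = (l - 3)*(l - 1)*(l + 5/2)*(l - 3*sqrt(2))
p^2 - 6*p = p*(p - 6)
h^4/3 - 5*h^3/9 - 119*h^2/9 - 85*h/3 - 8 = (h/3 + 1)*(h - 8)*(h + 1/3)*(h + 3)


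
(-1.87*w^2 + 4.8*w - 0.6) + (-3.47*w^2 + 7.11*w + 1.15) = -5.34*w^2 + 11.91*w + 0.55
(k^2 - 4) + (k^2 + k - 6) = 2*k^2 + k - 10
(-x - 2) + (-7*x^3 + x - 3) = -7*x^3 - 5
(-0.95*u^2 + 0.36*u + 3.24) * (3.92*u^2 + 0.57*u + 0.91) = -3.724*u^4 + 0.8697*u^3 + 12.0415*u^2 + 2.1744*u + 2.9484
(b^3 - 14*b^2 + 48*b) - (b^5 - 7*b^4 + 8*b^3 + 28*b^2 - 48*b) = -b^5 + 7*b^4 - 7*b^3 - 42*b^2 + 96*b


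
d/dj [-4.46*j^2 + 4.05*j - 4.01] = 4.05 - 8.92*j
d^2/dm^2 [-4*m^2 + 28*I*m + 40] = -8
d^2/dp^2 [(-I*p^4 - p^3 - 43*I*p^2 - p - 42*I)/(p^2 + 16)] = 2*(-I*p^6 - 48*I*p^4 + 15*p^3 + 402*I*p^2 - 720*p - 10336*I)/(p^6 + 48*p^4 + 768*p^2 + 4096)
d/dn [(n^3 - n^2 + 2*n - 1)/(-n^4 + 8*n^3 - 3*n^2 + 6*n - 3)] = n^2*(n^4 - 2*n^3 + 11*n^2 - 24*n + 15)/(n^8 - 16*n^7 + 70*n^6 - 60*n^5 + 111*n^4 - 84*n^3 + 54*n^2 - 36*n + 9)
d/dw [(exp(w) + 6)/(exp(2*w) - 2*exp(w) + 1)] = (-exp(w) - 13)*exp(w)/(exp(3*w) - 3*exp(2*w) + 3*exp(w) - 1)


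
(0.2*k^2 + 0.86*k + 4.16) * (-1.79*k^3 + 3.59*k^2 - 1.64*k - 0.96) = -0.358*k^5 - 0.8214*k^4 - 4.687*k^3 + 13.332*k^2 - 7.648*k - 3.9936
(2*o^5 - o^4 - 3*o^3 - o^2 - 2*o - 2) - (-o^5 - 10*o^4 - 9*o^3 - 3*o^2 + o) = 3*o^5 + 9*o^4 + 6*o^3 + 2*o^2 - 3*o - 2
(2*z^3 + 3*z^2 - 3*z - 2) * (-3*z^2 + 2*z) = -6*z^5 - 5*z^4 + 15*z^3 - 4*z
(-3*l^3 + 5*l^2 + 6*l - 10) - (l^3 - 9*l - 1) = -4*l^3 + 5*l^2 + 15*l - 9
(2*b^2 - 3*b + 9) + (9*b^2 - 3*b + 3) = 11*b^2 - 6*b + 12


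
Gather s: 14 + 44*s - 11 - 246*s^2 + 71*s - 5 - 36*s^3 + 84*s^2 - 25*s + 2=-36*s^3 - 162*s^2 + 90*s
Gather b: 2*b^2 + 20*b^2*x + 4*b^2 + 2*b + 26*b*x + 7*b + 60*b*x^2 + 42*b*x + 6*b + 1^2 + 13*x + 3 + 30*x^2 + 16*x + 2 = b^2*(20*x + 6) + b*(60*x^2 + 68*x + 15) + 30*x^2 + 29*x + 6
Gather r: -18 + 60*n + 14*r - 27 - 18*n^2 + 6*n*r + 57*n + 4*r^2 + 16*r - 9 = -18*n^2 + 117*n + 4*r^2 + r*(6*n + 30) - 54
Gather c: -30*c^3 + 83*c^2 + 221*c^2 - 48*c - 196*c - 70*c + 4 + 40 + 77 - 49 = -30*c^3 + 304*c^2 - 314*c + 72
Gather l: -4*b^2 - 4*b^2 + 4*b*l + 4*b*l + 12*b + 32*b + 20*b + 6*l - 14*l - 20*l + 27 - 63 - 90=-8*b^2 + 64*b + l*(8*b - 28) - 126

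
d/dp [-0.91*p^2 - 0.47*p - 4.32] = -1.82*p - 0.47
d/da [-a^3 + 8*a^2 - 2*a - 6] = -3*a^2 + 16*a - 2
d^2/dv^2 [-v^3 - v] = -6*v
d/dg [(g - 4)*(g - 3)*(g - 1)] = 3*g^2 - 16*g + 19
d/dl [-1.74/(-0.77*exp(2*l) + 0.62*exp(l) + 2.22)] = (1.0788 - 2.6796*exp(l))*exp(l)/(-0.77*exp(2*l) + 0.62*exp(l) + 2.22)^2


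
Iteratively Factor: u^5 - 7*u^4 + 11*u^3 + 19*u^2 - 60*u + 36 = (u + 2)*(u^4 - 9*u^3 + 29*u^2 - 39*u + 18) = (u - 1)*(u + 2)*(u^3 - 8*u^2 + 21*u - 18) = (u - 3)*(u - 1)*(u + 2)*(u^2 - 5*u + 6) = (u - 3)*(u - 2)*(u - 1)*(u + 2)*(u - 3)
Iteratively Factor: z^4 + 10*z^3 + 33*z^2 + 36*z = (z + 4)*(z^3 + 6*z^2 + 9*z) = z*(z + 4)*(z^2 + 6*z + 9) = z*(z + 3)*(z + 4)*(z + 3)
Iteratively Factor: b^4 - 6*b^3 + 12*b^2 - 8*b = (b - 2)*(b^3 - 4*b^2 + 4*b) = b*(b - 2)*(b^2 - 4*b + 4) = b*(b - 2)^2*(b - 2)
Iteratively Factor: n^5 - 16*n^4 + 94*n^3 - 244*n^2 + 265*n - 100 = (n - 1)*(n^4 - 15*n^3 + 79*n^2 - 165*n + 100) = (n - 5)*(n - 1)*(n^3 - 10*n^2 + 29*n - 20) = (n - 5)*(n - 1)^2*(n^2 - 9*n + 20) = (n - 5)^2*(n - 1)^2*(n - 4)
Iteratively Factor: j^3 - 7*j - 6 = (j + 2)*(j^2 - 2*j - 3) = (j - 3)*(j + 2)*(j + 1)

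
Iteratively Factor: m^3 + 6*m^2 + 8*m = (m)*(m^2 + 6*m + 8) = m*(m + 4)*(m + 2)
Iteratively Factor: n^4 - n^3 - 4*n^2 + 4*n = (n - 1)*(n^3 - 4*n) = n*(n - 1)*(n^2 - 4) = n*(n - 2)*(n - 1)*(n + 2)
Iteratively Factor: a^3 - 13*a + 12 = (a - 1)*(a^2 + a - 12) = (a - 3)*(a - 1)*(a + 4)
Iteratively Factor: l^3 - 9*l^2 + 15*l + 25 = (l - 5)*(l^2 - 4*l - 5) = (l - 5)^2*(l + 1)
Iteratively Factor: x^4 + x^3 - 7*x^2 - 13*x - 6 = (x + 2)*(x^3 - x^2 - 5*x - 3) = (x + 1)*(x + 2)*(x^2 - 2*x - 3) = (x - 3)*(x + 1)*(x + 2)*(x + 1)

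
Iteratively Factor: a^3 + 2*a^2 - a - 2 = (a - 1)*(a^2 + 3*a + 2) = (a - 1)*(a + 1)*(a + 2)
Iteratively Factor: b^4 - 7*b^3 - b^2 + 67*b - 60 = (b - 4)*(b^3 - 3*b^2 - 13*b + 15) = (b - 4)*(b - 1)*(b^2 - 2*b - 15) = (b - 4)*(b - 1)*(b + 3)*(b - 5)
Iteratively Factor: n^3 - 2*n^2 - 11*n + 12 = (n - 1)*(n^2 - n - 12) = (n - 1)*(n + 3)*(n - 4)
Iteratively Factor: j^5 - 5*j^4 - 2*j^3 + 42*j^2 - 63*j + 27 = (j + 3)*(j^4 - 8*j^3 + 22*j^2 - 24*j + 9) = (j - 1)*(j + 3)*(j^3 - 7*j^2 + 15*j - 9) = (j - 3)*(j - 1)*(j + 3)*(j^2 - 4*j + 3) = (j - 3)*(j - 1)^2*(j + 3)*(j - 3)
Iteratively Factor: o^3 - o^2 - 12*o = (o)*(o^2 - o - 12) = o*(o + 3)*(o - 4)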